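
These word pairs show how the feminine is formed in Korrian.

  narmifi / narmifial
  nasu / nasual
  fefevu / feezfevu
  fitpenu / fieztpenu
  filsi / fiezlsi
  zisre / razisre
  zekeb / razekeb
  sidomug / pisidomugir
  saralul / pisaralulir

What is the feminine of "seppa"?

nasu and fefevu both end in -u yet inflect differently (nasual, feezfevu), so the final letter is not what conditions the rule; the first letter is.
"seppa" begins with s-. The stems beginning with s- (sidomug → pisidomugir, saralul → pisaralulir) add pi- … -ir around the stem.
The other patterns: stems beginning with n- add -al; stems beginning with f- insert -ez- after the first vowel; stems beginning with z- add the prefix ra-.
So seppa → piseppair.

piseppair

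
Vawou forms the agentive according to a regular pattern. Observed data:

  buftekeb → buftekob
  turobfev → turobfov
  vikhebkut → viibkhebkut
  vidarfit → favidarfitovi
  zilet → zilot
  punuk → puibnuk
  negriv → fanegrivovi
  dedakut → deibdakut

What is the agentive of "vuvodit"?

favuvoditovi

zilet and dedakut both end in -t yet inflect differently (zilot, deibdakut), so the final letter is not what conditions the rule; the last vowel is.
"vuvodit" has last vowel 'i'. The stems whose last vowel is 'i' (vidarfit → favidarfitovi, negriv → fanegrivovi) add fa- … -ovi around the stem.
So vuvodit → favuvoditovi.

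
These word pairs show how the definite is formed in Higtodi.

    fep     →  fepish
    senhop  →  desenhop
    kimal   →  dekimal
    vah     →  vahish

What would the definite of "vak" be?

"vak" has 1 vowel. The stems with 1 vowel (vah → vahish, fep → fepish) add -ish.
The other pattern: stems with 2 vowels add the prefix de-.
So vak → vakish.

vakish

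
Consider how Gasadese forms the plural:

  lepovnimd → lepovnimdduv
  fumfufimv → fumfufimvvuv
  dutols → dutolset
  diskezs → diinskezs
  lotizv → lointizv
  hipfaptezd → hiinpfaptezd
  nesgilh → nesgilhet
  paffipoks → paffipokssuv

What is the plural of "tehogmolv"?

tehogmolvet

diskezs and dutols both end in -s yet inflect differently (diinskezs, dutolset), so the final letter is not what conditions the rule; the second-to-last letter is.
"tehogmolv" has second-to-last letter 'l'. The stems whose second-to-last letter is 'l' (dutols → dutolset, nesgilh → nesgilhet) add -et.
So tehogmolv → tehogmolvet.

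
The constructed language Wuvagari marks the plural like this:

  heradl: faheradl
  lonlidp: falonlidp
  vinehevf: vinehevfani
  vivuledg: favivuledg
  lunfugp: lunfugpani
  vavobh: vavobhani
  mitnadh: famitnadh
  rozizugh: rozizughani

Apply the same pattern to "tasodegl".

tasodeglani

mitnadh and rozizugh both end in -h yet inflect differently (famitnadh, rozizughani), so the final letter is not what conditions the rule; the second-to-last letter is.
"tasodegl" has second-to-last letter 'g'. The stems whose second-to-last letter is 'g' (rozizugh → rozizughani, lunfugp → lunfugpani) add -ani.
The other pattern: stems whose second-to-last letter is 'd' add the prefix fa-.
So tasodegl → tasodeglani.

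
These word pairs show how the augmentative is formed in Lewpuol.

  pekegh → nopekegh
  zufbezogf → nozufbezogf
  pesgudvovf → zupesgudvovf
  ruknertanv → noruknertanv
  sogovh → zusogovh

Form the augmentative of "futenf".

"futenf" has second-to-last letter 'n'. The one such stem in the data (ruknertanv → noruknertanv) adds the prefix no-, so the same rule applies.
So futenf → nofutenf.

nofutenf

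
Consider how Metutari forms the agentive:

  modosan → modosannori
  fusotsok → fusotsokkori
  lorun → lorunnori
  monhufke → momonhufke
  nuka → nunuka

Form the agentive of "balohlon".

modosan and nuka both have last vowel 'a' yet inflect differently (modosannori, nunuka), so the last vowel is not what conditions the rule; whether the stem ends in a vowel or a consonant is.
"balohlon" ends in a consonant. The stems ending in a consonant (modosan → modosannori, fusotsok → fusotsokkori, lorun → lorunnori) double the final consonant and add -ori.
So balohlon → balohlonnori.

balohlonnori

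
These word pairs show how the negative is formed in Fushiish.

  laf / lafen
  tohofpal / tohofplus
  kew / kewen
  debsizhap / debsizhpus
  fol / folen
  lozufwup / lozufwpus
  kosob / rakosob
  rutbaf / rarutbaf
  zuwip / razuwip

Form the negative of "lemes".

ralemes

laf and rutbaf both end in -f yet inflect differently (lafen, rarutbaf), so the final letter is not what conditions the rule; the number of vowels is.
"lemes" has 2 vowels. The stems with 2 vowels (zuwip → razuwip, kosob → rakosob, rutbaf → rarutbaf) add the prefix ra-.
The other patterns: stems with 1 vowel add -en; stems with 3 vowels delete the last vowel and add -us.
So lemes → ralemes.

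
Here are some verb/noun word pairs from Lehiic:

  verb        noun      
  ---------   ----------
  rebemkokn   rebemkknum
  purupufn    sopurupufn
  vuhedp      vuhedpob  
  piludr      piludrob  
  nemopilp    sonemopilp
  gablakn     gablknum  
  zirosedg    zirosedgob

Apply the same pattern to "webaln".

sowebaln

vuhedp and nemopilp both end in -p yet inflect differently (vuhedpob, sonemopilp), so the final letter is not what conditions the rule; the second-to-last letter is.
"webaln" has second-to-last letter 'l'. The one such stem in the data (nemopilp → sonemopilp) adds the prefix so-, so the same rule applies.
So webaln → sowebaln.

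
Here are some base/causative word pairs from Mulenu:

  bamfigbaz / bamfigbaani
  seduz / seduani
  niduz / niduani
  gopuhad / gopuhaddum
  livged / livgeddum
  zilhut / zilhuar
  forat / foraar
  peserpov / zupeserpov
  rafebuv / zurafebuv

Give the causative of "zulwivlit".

zulwivliar

bamfigbaz and gopuhad both have last vowel 'a' yet inflect differently (bamfigbaani, gopuhaddum), so the last vowel is not what conditions the rule; the final letter is.
"zulwivlit" ends in -t. The stems ending in -t (zilhut → zilhuar, forat → foraar) drop the final letter and add -ar.
The other patterns: stems ending in -z drop the final letter and add -ani; stems ending in -d double the final consonant and add -um; stems ending in -v add the prefix zu-.
So zulwivlit → zulwivliar.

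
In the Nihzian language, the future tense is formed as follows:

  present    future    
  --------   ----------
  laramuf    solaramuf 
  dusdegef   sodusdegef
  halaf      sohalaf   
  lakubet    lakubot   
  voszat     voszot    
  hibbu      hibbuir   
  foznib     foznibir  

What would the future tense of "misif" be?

somisif

"misif" ends in -f. The stems ending in -f (laramuf → solaramuf, dusdegef → sodusdegef, halaf → sohalaf) add the prefix so-.
The other patterns: stems ending in -t change the last vowel to 'o'; stems ending in -b or -u add -ir.
So misif → somisif.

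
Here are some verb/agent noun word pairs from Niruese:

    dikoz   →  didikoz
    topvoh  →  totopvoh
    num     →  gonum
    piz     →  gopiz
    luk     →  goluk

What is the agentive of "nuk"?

dikoz and piz both end in -z yet inflect differently (didikoz, gopiz), so the final letter is not what conditions the rule; the number of vowels is.
"nuk" has 1 vowel. The stems with 1 vowel (num → gonum, piz → gopiz, luk → goluk) add the prefix go-.
The other pattern: stems with 2 vowels repeat the first consonant+vowel as a prefix.
So nuk → gonuk.

gonuk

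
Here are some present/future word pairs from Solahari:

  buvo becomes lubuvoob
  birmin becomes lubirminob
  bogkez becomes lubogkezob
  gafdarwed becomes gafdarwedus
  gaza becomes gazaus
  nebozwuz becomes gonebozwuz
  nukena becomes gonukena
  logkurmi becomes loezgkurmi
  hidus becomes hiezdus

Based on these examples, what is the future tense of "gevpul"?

gevpulus

bogkez and nebozwuz both end in -z yet inflect differently (lubogkezob, gonebozwuz), so the final letter is not what conditions the rule; the first letter is.
"gevpul" begins with g-. The stems beginning with g- (gafdarwed → gafdarwedus, gaza → gazaus) add -us.
The other patterns: stems beginning with b- add lu- … -ob around the stem; stems beginning with n- add the prefix go-; stems beginning with h- or l- insert -ez- after the first vowel.
So gevpul → gevpulus.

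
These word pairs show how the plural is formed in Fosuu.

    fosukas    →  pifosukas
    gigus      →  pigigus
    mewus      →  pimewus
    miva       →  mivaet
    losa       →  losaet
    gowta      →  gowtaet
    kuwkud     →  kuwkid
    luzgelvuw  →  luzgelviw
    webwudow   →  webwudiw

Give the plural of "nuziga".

nuzigaet

fosukas and miva both have last vowel 'a' yet inflect differently (pifosukas, mivaet), so the last vowel is not what conditions the rule; the final letter is.
"nuziga" ends in -a. The stems ending in -a (miva → mivaet, losa → losaet, gowta → gowtaet) add -et.
So nuziga → nuzigaet.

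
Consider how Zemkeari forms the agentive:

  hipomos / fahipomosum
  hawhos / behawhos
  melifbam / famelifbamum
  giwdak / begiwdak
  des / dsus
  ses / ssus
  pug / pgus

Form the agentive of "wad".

"wad" has 1 vowel. The stems with 1 vowel (pug → pgus, ses → ssus, des → dsus) delete the last vowel and add -us.
So wad → wdus.

wdus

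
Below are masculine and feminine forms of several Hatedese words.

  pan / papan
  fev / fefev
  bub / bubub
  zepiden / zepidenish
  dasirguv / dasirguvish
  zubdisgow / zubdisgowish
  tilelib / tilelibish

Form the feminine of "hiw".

pan and zepiden both end in -n yet inflect differently (papan, zepidenish), so the final letter is not what conditions the rule; the number of vowels is.
"hiw" has 1 vowel. The stems with 1 vowel (pan → papan, fev → fefev, bub → bubub) repeat the first consonant+vowel as a prefix.
The other pattern: stems with 3 vowels add -ish.
So hiw → hihiw.

hihiw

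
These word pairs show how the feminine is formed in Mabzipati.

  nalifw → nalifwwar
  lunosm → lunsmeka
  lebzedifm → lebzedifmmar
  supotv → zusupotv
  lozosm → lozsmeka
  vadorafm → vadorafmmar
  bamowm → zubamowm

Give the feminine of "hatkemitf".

zuhatkemitf

bamowm and lebzedifm both end in -m yet inflect differently (zubamowm, lebzedifmmar), so the final letter is not what conditions the rule; the second-to-last letter is.
"hatkemitf" has second-to-last letter 't'. The one such stem in the data (supotv → zusupotv) adds the prefix zu-, so the same rule applies.
The other patterns: stems whose second-to-last letter is 'f' double the final consonant and add -ar; stems whose second-to-last letter is 's' delete the last vowel and add -eka.
So hatkemitf → zuhatkemitf.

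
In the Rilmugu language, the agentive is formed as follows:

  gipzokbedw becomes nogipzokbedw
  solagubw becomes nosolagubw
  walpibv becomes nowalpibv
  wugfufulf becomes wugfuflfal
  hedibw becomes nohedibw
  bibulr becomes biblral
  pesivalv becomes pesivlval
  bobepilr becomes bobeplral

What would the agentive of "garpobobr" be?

nogarpobobr

"garpobobr" has second-to-last letter 'b'. The stems whose second-to-last letter is 'b' (walpibv → nowalpibv, solagubw → nosolagubw, hedibw → nohedibw) add the prefix no-.
The other pattern: stems whose second-to-last letter is 'l' delete the last vowel and add -al.
So garpobobr → nogarpobobr.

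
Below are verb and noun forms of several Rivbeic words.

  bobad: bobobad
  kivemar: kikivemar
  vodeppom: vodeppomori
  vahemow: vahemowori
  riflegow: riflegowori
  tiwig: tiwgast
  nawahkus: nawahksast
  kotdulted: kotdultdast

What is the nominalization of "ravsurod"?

"ravsurod" has last vowel 'o'. The stems whose last vowel is 'o' (vodeppom → vodeppomori, vahemow → vahemowori, riflegow → riflegowori) add -ori.
So ravsurod → ravsurodori.

ravsurodori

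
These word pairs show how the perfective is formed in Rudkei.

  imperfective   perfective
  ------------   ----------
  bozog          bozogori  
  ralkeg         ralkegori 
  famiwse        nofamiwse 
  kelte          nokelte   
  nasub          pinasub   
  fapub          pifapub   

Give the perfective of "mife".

nomife

ralkeg and famiwse both have last vowel 'e' yet inflect differently (ralkegori, nofamiwse), so the last vowel is not what conditions the rule; the final letter is.
"mife" ends in -e. The stems ending in -e (famiwse → nofamiwse, kelte → nokelte) add the prefix no-.
So mife → nomife.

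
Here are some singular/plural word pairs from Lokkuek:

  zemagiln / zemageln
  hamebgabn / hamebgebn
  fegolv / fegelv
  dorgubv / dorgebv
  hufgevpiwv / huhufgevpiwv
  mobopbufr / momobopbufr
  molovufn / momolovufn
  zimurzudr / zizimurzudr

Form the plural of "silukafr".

sisilukafr

fegolv and hufgevpiwv both end in -v yet inflect differently (fegelv, huhufgevpiwv), so the final letter is not what conditions the rule; the second-to-last letter is.
"silukafr" has second-to-last letter 'f'. The stems whose second-to-last letter is 'f' (mobopbufr → momobopbufr, molovufn → momolovufn) repeat the first consonant+vowel as a prefix.
The other pattern: stems whose second-to-last letter is 'b' or 'l' change the last vowel to 'e'.
So silukafr → sisilukafr.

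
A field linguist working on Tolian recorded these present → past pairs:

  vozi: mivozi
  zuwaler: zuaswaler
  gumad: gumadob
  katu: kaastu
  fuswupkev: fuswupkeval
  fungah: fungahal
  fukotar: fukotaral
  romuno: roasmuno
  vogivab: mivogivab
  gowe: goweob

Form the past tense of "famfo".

fukotar and zuwaler both end in -r yet inflect differently (fukotaral, zuaswaler), so the final letter is not what conditions the rule; the first letter is.
"famfo" begins with f-. The stems beginning with f- (fukotar → fukotaral, fuswupkev → fuswupkeval, fungah → fungahal) add -al.
So famfo → famfoal.

famfoal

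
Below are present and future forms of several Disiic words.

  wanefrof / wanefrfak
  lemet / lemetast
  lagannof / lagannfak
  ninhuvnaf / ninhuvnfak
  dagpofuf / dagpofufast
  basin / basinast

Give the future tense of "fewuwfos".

fewuwfsak

"fewuwfos" has last vowel 'o'. The stems whose last vowel is 'o' (lagannof → lagannfak, wanefrof → wanefrfak) delete the last vowel and add -ak.
The other pattern: stems whose last vowel is 'e', 'i' or 'u' add -ast.
So fewuwfos → fewuwfsak.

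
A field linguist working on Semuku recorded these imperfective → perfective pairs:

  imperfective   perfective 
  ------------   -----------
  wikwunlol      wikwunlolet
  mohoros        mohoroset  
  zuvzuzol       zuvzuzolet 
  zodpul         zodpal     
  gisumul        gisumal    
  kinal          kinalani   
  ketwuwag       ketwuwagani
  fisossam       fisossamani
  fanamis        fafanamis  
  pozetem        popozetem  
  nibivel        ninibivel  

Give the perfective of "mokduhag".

wikwunlol and zodpul both end in -l yet inflect differently (wikwunlolet, zodpal), so the final letter is not what conditions the rule; the last vowel is.
"mokduhag" has last vowel 'a'. The stems whose last vowel is 'a' (kinal → kinalani, ketwuwag → ketwuwagani, fisossam → fisossamani) add -ani.
So mokduhag → mokduhagani.

mokduhagani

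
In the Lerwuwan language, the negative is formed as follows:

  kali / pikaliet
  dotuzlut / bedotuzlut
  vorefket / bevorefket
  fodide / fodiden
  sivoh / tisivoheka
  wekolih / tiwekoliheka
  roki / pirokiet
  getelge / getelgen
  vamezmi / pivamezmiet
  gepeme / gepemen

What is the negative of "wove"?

"wove" ends in -e. The stems ending in -e (gepeme → gepemen, getelge → getelgen, fodide → fodiden) drop the final letter and add -en.
So wove → woven.

woven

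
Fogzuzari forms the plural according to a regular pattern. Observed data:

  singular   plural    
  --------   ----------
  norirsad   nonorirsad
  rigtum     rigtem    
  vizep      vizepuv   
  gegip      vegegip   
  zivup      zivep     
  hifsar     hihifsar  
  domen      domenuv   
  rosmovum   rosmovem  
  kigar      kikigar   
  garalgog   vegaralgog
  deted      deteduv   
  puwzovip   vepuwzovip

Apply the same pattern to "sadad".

sasadad

"sadad" has last vowel 'a'. The stems whose last vowel is 'a' (hifsar → hihifsar, norirsad → nonorirsad, kigar → kikigar) repeat the first consonant+vowel as a prefix.
The other patterns: stems whose last vowel is 'i' or 'o' add the prefix ve-; stems whose last vowel is 'e' add -uv; stems whose last vowel is 'u' change the last vowel to 'e'.
So sadad → sasadad.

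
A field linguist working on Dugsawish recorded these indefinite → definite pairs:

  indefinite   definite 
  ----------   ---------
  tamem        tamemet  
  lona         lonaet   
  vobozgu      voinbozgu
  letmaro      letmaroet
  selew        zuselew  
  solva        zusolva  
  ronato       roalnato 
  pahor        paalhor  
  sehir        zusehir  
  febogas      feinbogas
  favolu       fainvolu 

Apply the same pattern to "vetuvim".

lona and solva both end in -a yet inflect differently (lonaet, zusolva), so the final letter is not what conditions the rule; the first letter is.
"vetuvim" begins with v-. The one such stem in the data (vobozgu → voinbozgu) inserts -in- after the first vowel (as do febogas, favolu), so the same rule applies.
So vetuvim → veintuvim.

veintuvim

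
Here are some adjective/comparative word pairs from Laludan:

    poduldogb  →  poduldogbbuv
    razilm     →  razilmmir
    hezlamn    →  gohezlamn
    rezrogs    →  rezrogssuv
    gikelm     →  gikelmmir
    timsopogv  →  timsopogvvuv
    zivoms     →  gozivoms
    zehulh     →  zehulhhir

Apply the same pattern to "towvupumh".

rezrogs and zivoms both end in -s yet inflect differently (rezrogssuv, gozivoms), so the final letter is not what conditions the rule; the second-to-last letter is.
"towvupumh" has second-to-last letter 'm'. The stems whose second-to-last letter is 'm' (zivoms → gozivoms, hezlamn → gohezlamn) add the prefix go-.
So towvupumh → gotowvupumh.

gotowvupumh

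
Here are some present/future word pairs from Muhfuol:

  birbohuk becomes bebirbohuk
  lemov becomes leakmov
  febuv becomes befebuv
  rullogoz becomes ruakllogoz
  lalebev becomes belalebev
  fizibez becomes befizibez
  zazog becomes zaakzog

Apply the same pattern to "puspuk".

lemov and lalebev both end in -v yet inflect differently (leakmov, belalebev), so the final letter is not what conditions the rule; the last vowel is.
"puspuk" has last vowel 'u'. The stems whose last vowel is 'u' (birbohuk → bebirbohuk, febuv → befebuv) add the prefix be-.
The other pattern: stems whose last vowel is 'o' insert -ak- after the first vowel.
So puspuk → bepuspuk.

bepuspuk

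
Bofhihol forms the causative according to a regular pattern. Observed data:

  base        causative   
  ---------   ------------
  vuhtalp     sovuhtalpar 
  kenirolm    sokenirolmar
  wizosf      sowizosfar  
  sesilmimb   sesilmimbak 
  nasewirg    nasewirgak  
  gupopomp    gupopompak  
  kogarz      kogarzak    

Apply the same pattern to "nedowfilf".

sonedowfilfar

vuhtalp and gupopomp both end in -p yet inflect differently (sovuhtalpar, gupopompak), so the final letter is not what conditions the rule; the second-to-last letter is.
"nedowfilf" has second-to-last letter 'l'. The stems whose second-to-last letter is 'l' (vuhtalp → sovuhtalpar, kenirolm → sokenirolmar) add so- … -ar around the stem.
The other pattern: stems whose second-to-last letter is 'm' or 'r' add -ak.
So nedowfilf → sonedowfilfar.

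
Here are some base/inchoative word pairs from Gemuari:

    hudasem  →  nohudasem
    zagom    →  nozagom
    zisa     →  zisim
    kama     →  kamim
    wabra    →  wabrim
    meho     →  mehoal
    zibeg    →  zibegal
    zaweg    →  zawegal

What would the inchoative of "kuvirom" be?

nokuvirom

"kuvirom" ends in -m. The stems ending in -m (hudasem → nohudasem, zagom → nozagom) add the prefix no-.
The other patterns: stems ending in -a drop the final letter and add -im; stems ending in -g or -o add -al.
So kuvirom → nokuvirom.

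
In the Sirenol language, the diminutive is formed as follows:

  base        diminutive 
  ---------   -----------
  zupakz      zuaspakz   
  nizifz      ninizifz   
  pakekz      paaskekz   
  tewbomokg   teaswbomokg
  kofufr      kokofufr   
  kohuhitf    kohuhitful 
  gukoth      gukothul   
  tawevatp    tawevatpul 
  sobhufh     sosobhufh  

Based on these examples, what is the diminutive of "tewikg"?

zupakz and nizifz both end in -z yet inflect differently (zuaspakz, ninizifz), so the final letter is not what conditions the rule; the second-to-last letter is.
"tewikg" has second-to-last letter 'k'. The stems whose second-to-last letter is 'k' (zupakz → zuaspakz, tewbomokg → teaswbomokg, pakekz → paaskekz) insert -as- after the first vowel.
The other patterns: stems whose second-to-last letter is 'f' repeat the first consonant+vowel as a prefix; stems whose second-to-last letter is 't' add -ul.
So tewikg → teaswikg.

teaswikg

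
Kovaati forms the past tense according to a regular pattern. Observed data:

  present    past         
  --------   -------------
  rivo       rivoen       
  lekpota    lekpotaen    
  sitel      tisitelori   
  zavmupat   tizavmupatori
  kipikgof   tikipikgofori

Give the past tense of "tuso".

lekpota and zavmupat both have last vowel 'a' yet inflect differently (lekpotaen, tizavmupatori), so the last vowel is not what conditions the rule; whether the stem ends in a vowel or a consonant is.
"tuso" ends in a vowel. The stems ending in a vowel (rivo → rivoen, lekpota → lekpotaen) add -en.
The other pattern: stems ending in a consonant add ti- … -ori around the stem.
So tuso → tusoen.

tusoen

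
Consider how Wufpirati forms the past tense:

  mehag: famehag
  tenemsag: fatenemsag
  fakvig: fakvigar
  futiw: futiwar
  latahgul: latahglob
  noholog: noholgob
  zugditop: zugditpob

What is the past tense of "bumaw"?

fabumaw

mehag and fakvig both end in -g yet inflect differently (famehag, fakvigar), so the final letter is not what conditions the rule; the last vowel is.
"bumaw" has last vowel 'a'. The stems whose last vowel is 'a' (mehag → famehag, tenemsag → fatenemsag) add the prefix fa-.
So bumaw → fabumaw.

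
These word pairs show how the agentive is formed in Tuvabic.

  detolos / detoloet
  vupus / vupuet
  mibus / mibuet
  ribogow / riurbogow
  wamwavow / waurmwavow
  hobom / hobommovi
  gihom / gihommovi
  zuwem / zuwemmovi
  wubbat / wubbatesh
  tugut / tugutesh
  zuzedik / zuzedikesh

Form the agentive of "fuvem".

fuvemmovi

detolos and ribogow both have last vowel 'o' yet inflect differently (detoloet, riurbogow), so the last vowel is not what conditions the rule; the final letter is.
"fuvem" ends in -m. The stems ending in -m (hobom → hobommovi, gihom → gihommovi, zuwem → zuwemmovi) double the final consonant and add -ovi.
The other patterns: stems ending in -s drop the final letter and add -et; stems ending in -w insert -ur- after the first vowel; stems ending in -k or -t add -esh.
So fuvem → fuvemmovi.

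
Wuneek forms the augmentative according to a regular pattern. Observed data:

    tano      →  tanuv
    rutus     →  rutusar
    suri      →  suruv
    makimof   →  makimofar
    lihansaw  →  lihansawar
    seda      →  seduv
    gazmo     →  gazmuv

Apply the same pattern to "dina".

seda and lihansaw both have last vowel 'a' yet inflect differently (seduv, lihansawar), so the last vowel is not what conditions the rule; whether the stem ends in a vowel or a consonant is.
"dina" ends in a vowel. The stems ending in a vowel (gazmo → gazmuv, suri → suruv, tano → tanuv) drop the final letter and add -uv.
The other pattern: stems ending in a consonant add -ar.
So dina → dinuv.

dinuv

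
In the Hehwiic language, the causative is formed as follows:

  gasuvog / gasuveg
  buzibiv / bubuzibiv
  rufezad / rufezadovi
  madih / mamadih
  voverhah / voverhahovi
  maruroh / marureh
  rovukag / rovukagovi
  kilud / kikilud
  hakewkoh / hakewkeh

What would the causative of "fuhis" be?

gasuvog and rovukag both end in -g yet inflect differently (gasuveg, rovukagovi), so the final letter is not what conditions the rule; the last vowel is.
"fuhis" has last vowel 'i'. The stems whose last vowel is 'i' (buzibiv → bubuzibiv, madih → mamadih) repeat the first consonant+vowel as a prefix.
So fuhis → fufuhis.

fufuhis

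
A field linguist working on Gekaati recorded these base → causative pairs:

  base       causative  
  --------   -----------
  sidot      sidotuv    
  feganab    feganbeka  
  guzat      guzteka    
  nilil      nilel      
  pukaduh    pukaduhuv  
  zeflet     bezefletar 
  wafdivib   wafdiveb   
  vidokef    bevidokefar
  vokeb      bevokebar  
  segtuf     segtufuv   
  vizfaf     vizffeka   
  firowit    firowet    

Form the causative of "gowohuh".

gowohuhuv

vidokef and segtuf both end in -f yet inflect differently (bevidokefar, segtufuv), so the final letter is not what conditions the rule; the last vowel is.
"gowohuh" has last vowel 'u'. The stems whose last vowel is 'u' (pukaduh → pukaduhuv, segtuf → segtufuv) add -uv.
So gowohuh → gowohuhuv.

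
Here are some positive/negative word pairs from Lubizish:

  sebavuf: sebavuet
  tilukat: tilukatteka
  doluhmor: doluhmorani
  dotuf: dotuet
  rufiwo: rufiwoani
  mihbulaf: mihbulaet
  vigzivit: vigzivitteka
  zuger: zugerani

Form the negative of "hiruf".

hiruet

mihbulaf and tilukat both have last vowel 'a' yet inflect differently (mihbulaet, tilukatteka), so the last vowel is not what conditions the rule; the final letter is.
"hiruf" ends in -f. The stems ending in -f (mihbulaf → mihbulaet, sebavuf → sebavuet, dotuf → dotuet) drop the final letter and add -et.
The other patterns: stems ending in -t double the final consonant and add -eka; stems ending in -o or -r add -ani.
So hiruf → hiruet.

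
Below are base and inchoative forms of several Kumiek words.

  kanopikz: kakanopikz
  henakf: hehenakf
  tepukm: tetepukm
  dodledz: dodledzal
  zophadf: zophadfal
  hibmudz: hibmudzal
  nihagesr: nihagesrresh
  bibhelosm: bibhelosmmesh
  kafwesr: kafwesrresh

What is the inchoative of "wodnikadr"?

wodnikadral

kanopikz and dodledz both end in -z yet inflect differently (kakanopikz, dodledzal), so the final letter is not what conditions the rule; the second-to-last letter is.
"wodnikadr" has second-to-last letter 'd'. The stems whose second-to-last letter is 'd' (dodledz → dodledzal, zophadf → zophadfal, hibmudz → hibmudzal) add -al.
The other patterns: stems whose second-to-last letter is 'k' repeat the first consonant+vowel as a prefix; stems whose second-to-last letter is 's' double the final consonant and add -esh.
So wodnikadr → wodnikadral.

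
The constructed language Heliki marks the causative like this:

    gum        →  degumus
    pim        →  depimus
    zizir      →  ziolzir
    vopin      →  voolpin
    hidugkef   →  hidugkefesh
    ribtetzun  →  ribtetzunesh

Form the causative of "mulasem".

vopin and ribtetzun both end in -n yet inflect differently (voolpin, ribtetzunesh), so the final letter is not what conditions the rule; the number of vowels is.
"mulasem" has 3 vowels. The stems with 3 vowels (hidugkef → hidugkefesh, ribtetzun → ribtetzunesh) add -esh.
The other patterns: stems with 1 vowel add de- … -us around the stem; stems with 2 vowels insert -ol- after the first vowel.
So mulasem → mulasemesh.

mulasemesh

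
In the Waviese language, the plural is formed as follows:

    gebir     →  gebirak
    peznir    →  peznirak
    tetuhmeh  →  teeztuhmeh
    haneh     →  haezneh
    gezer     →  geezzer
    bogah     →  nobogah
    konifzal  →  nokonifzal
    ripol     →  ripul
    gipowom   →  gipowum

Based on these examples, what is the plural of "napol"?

gebir and gezer both end in -r yet inflect differently (gebirak, geezzer), so the final letter is not what conditions the rule; the last vowel is.
"napol" has last vowel 'o'. The stems whose last vowel is 'o' (ripol → ripul, gipowom → gipowum) change the last vowel to 'u'.
The other patterns: stems whose last vowel is 'i' add -ak; stems whose last vowel is 'e' insert -ez- after the first vowel; stems whose last vowel is 'a' add the prefix no-.
So napol → napul.

napul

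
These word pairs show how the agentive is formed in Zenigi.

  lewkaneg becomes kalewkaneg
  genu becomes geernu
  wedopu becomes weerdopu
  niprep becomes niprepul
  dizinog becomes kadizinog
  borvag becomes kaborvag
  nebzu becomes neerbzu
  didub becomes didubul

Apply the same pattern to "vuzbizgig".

lewkaneg and niprep both have last vowel 'e' yet inflect differently (kalewkaneg, niprepul), so the last vowel is not what conditions the rule; the final letter is.
"vuzbizgig" ends in -g. The stems ending in -g (borvag → kaborvag, lewkaneg → kalewkaneg, dizinog → kadizinog) add the prefix ka-.
The other patterns: stems ending in -u insert -er- after the first vowel; stems ending in -b or -p add -ul.
So vuzbizgig → kavuzbizgig.

kavuzbizgig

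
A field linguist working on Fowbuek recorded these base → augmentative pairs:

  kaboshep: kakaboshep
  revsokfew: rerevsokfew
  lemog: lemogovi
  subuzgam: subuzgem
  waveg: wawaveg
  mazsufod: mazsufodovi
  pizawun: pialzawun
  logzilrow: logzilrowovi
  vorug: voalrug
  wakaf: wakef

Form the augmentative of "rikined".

ririkined

"rikined" has last vowel 'e'. The stems whose last vowel is 'e' (kaboshep → kakaboshep, waveg → wawaveg, revsokfew → rerevsokfew) repeat the first consonant+vowel as a prefix.
So rikined → ririkined.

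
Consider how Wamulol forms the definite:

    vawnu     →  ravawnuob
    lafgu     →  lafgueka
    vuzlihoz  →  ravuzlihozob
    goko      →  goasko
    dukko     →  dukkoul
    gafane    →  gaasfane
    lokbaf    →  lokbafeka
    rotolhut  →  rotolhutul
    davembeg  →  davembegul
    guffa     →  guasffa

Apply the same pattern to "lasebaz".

lasebazeka

lafgu and vawnu both end in -u yet inflect differently (lafgueka, ravawnuob), so the final letter is not what conditions the rule; the first letter is.
"lasebaz" begins with l-. The stems beginning with l- (lokbaf → lokbafeka, lafgu → lafgueka) add -eka.
The other patterns: stems beginning with g- insert -as- after the first vowel; stems beginning with v- add ra- … -ob around the stem; stems beginning with d- or r- add -ul.
So lasebaz → lasebazeka.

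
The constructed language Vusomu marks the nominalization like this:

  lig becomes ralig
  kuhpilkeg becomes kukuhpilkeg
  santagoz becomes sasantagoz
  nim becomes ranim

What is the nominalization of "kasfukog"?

kuhpilkeg and lig both end in -g yet inflect differently (kukuhpilkeg, ralig), so the final letter is not what conditions the rule; the number of vowels is.
"kasfukog" has 3 vowels. The stems with 3 vowels (kuhpilkeg → kukuhpilkeg, santagoz → sasantagoz) repeat the first consonant+vowel as a prefix.
So kasfukog → kakasfukog.

kakasfukog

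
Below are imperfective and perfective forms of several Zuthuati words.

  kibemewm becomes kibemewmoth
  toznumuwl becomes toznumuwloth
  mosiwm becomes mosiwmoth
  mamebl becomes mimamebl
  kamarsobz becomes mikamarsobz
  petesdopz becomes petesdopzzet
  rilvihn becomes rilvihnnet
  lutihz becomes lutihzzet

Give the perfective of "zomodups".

zomodupsset

toznumuwl and mamebl both end in -l yet inflect differently (toznumuwloth, mimamebl), so the final letter is not what conditions the rule; the second-to-last letter is.
"zomodups" has second-to-last letter 'p'. The one such stem in the data (petesdopz → petesdopzzet) doubles the final consonant and adds -et (as do rilvihn, lutihz), so the same rule applies.
So zomodups → zomodupsset.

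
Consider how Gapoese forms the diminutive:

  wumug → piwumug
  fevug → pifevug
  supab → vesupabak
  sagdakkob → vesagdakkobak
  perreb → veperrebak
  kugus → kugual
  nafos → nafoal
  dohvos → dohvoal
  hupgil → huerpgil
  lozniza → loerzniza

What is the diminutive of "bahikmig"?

pibahikmig

wumug and kugus both have last vowel 'u' yet inflect differently (piwumug, kugual), so the last vowel is not what conditions the rule; the final letter is.
"bahikmig" ends in -g. The stems ending in -g (wumug → piwumug, fevug → pifevug) add the prefix pi-.
The other patterns: stems ending in -b add ve- … -ak around the stem; stems ending in -s drop the final letter and add -al; stems ending in -a or -l insert -er- after the first vowel.
So bahikmig → pibahikmig.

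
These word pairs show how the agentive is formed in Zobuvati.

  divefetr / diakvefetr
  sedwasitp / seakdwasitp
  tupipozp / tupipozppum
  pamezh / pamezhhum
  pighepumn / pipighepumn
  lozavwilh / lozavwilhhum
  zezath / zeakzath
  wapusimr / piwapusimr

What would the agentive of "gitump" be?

wapusimr and divefetr both end in -r yet inflect differently (piwapusimr, diakvefetr), so the final letter is not what conditions the rule; the second-to-last letter is.
"gitump" has second-to-last letter 'm'. The stems whose second-to-last letter is 'm' (wapusimr → piwapusimr, pighepumn → pipighepumn) add the prefix pi-.
The other patterns: stems whose second-to-last letter is 't' insert -ak- after the first vowel; stems whose second-to-last letter is 'l' or 'z' double the final consonant and add -um.
So gitump → pigitump.

pigitump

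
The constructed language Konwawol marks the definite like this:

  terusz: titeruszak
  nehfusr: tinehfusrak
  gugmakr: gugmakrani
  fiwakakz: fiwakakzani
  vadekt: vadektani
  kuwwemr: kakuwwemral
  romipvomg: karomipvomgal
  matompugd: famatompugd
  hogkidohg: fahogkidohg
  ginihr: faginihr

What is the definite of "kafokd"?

nehfusr and gugmakr both end in -r yet inflect differently (tinehfusrak, gugmakrani), so the final letter is not what conditions the rule; the second-to-last letter is.
"kafokd" has second-to-last letter 'k'. The stems whose second-to-last letter is 'k' (gugmakr → gugmakrani, fiwakakz → fiwakakzani, vadekt → vadektani) add -ani.
So kafokd → kafokdani.

kafokdani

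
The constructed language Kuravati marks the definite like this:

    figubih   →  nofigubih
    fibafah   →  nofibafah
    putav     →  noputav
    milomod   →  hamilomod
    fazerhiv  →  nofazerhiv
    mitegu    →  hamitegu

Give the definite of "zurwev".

nozurwev

fibafah and milomod both have 3 vowels yet inflect differently (nofibafah, hamilomod), so the number of vowels is not what conditions the rule; the final letter is.
"zurwev" ends in -v. The stems ending in -v (putav → noputav, fazerhiv → nofazerhiv) add the prefix no-.
So zurwev → nozurwev.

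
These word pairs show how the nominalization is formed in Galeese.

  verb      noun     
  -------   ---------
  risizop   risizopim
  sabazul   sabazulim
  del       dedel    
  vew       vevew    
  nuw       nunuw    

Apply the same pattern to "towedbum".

towedbumim

del and sabazul both end in -l yet inflect differently (dedel, sabazulim), so the final letter is not what conditions the rule; the number of vowels is.
"towedbum" has 3 vowels. The stems with 3 vowels (risizop → risizopim, sabazul → sabazulim) add -im.
The other pattern: stems with 1 vowel repeat the first consonant+vowel as a prefix.
So towedbum → towedbumim.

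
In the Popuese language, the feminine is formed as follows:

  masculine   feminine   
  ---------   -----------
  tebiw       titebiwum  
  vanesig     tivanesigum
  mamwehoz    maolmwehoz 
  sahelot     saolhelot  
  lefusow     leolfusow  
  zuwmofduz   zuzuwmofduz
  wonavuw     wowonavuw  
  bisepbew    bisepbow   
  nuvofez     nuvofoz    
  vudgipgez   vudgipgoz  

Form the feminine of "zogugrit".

tebiw and lefusow both end in -w yet inflect differently (titebiwum, leolfusow), so the final letter is not what conditions the rule; the last vowel is.
"zogugrit" has last vowel 'i'. The stems whose last vowel is 'i' (tebiw → titebiwum, vanesig → tivanesigum) add ti- … -um around the stem.
So zogugrit → tizogugritum.

tizogugritum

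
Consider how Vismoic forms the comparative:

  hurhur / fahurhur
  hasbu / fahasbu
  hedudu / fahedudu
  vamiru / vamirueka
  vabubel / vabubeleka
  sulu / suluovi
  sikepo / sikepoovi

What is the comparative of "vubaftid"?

vubaftideka

hasbu and vamiru both end in -u yet inflect differently (fahasbu, vamirueka), so the final letter is not what conditions the rule; the first letter is.
"vubaftid" begins with v-. The stems beginning with v- (vamiru → vamirueka, vabubel → vabubeleka) add -eka.
So vubaftid → vubaftideka.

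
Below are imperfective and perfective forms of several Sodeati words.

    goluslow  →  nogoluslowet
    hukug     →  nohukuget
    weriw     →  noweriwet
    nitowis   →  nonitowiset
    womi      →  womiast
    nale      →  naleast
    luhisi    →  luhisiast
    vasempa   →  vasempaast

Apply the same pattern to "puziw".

nopuziwet

weriw and womi both have last vowel 'i' yet inflect differently (noweriwet, womiast), so the last vowel is not what conditions the rule; whether the stem ends in a vowel or a consonant is.
"puziw" ends in a consonant. The stems ending in a consonant (goluslow → nogoluslowet, hukug → nohukuget, weriw → noweriwet) add no- … -et around the stem.
So puziw → nopuziwet.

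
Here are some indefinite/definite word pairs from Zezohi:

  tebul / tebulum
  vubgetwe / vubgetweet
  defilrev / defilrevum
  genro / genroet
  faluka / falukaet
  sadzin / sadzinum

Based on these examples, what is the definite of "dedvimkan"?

dedvimkanum

"dedvimkan" ends in a consonant. The stems ending in a consonant (sadzin → sadzinum, tebul → tebulum, defilrev → defilrevum) add -um.
So dedvimkan → dedvimkanum.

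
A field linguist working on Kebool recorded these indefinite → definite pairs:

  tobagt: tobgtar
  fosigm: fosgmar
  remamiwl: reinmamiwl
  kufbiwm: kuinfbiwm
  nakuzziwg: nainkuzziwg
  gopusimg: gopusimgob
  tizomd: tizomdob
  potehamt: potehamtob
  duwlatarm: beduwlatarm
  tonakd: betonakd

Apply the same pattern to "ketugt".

"ketugt" has second-to-last letter 'g'. The stems whose second-to-last letter is 'g' (tobagt → tobgtar, fosigm → fosgmar) delete the last vowel and add -ar.
The other patterns: stems whose second-to-last letter is 'w' insert -in- after the first vowel; stems whose second-to-last letter is 'm' add -ob; stems whose second-to-last letter is 'k' or 'r' add the prefix be-.
So ketugt → ketgtar.

ketgtar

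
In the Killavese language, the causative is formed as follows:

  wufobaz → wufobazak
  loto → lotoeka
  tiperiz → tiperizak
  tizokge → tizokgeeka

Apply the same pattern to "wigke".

"wigke" ends in a vowel. The stems ending in a vowel (tizokge → tizokgeeka, loto → lotoeka) add -eka.
So wigke → wigkeeka.

wigkeeka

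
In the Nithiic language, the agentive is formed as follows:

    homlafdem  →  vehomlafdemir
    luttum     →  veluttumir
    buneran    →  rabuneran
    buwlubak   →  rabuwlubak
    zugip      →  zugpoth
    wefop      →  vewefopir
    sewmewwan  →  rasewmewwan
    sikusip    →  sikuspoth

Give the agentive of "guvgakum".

zugip and wefop both end in -p yet inflect differently (zugpoth, vewefopir), so the final letter is not what conditions the rule; the last vowel is.
"guvgakum" has last vowel 'u'. The one such stem in the data (luttum → veluttumir) adds ve- … -ir around the stem, so the same rule applies.
The other patterns: stems whose last vowel is 'i' delete the last vowel and add -oth; stems whose last vowel is 'a' add the prefix ra-.
So guvgakum → veguvgakumir.

veguvgakumir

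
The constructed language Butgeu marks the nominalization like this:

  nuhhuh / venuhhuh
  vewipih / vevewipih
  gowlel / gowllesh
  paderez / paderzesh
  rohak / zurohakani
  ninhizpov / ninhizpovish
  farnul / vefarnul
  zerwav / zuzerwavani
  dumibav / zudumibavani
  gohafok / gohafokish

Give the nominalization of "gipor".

"gipor" has last vowel 'o'. The stems whose last vowel is 'o' (ninhizpov → ninhizpovish, gohafok → gohafokish) add -ish.
The other patterns: stems whose last vowel is 'e' delete the last vowel and add -esh; stems whose last vowel is 'i' or 'u' add the prefix ve-; stems whose last vowel is 'a' add zu- … -ani around the stem.
So gipor → giporish.

giporish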